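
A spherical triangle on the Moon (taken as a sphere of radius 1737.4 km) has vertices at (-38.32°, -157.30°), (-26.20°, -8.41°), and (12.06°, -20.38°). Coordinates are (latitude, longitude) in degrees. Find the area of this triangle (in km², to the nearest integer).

Side lengths (central angles): a = 0.6980, b = 2.3322, c = 1.9060 rad; semiperimeter s = 2.4681.
By l'Huilier's theorem, tan(E/4) = √[tan(s/2) tan((s−a)/2) tan((s−b)/2) tan((s−c)/2)], giving spherical excess E = 1.0245 rad.
Area = E·R² = 1.0245 × (1737.4)² ≈ 3092643 km².

3092643 km²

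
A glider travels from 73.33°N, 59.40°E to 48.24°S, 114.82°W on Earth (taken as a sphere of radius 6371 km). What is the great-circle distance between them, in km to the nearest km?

In radians: φ₁ = 1.2798, φ₂ = -0.8419, Δλ = -174.220° = -3.0407 rad.
cos c = sin φ₁ sin φ₂ + cos φ₁ cos φ₂ cos Δλ = (0.9580)(-0.7459) + (0.2869)(0.6660)(-0.9949) = -0.90467,
so c = arccos(-0.90467) = 2.70140 rad.
Distance = R·c = 6371 × 2.7014 ≈ 17211 km.

17211 km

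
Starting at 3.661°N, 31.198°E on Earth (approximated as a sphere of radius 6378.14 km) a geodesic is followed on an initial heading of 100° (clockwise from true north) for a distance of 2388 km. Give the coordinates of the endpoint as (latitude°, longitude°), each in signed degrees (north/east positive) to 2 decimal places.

-0.23°, 52.31°

Angular distance δ = d/R = 2388/6378.14 = 0.37440 rad; initial bearing θ = 1.7453 rad.
sin φ₂ = sin φ₁ cos δ + cos φ₁ sin δ cos θ = (0.0639)(0.9307) + (0.9980)(0.3657)(-0.1736) = -0.0039, so φ₂ = -0.23°.
Δλ = atan2(sin θ sin δ cos φ₁, cos δ − sin φ₁ sin φ₂) = atan2(0.3594, 0.9310) = 21.110°.
λ₂ = 31.198° + 21.110° = 52.31°.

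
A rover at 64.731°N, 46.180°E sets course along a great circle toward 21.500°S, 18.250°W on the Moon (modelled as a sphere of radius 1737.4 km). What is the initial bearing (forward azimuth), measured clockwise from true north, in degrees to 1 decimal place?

238.2°

With φ₁ = 1.1298, φ₂ = -0.3752, Δλ = -1.1245 rad, the forward-azimuth formula gives
θ = atan2( sin Δλ cos φ₂ , cos φ₁ sin φ₂ − sin φ₁ cos φ₂ cos Δλ ) = atan2(-0.8393, -0.5196) = -121.76°.
Adding 360° brings this into [0°, 360°): 238.2°.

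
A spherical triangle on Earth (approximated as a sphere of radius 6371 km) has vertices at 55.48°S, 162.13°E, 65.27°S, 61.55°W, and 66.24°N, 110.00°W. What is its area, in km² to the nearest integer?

108202933 km²

Side lengths (central angles): a = 2.3739, b = 2.4122, c = 0.9559 rad; semiperimeter s = 2.8710.
By l'Huilier's theorem, tan(E/4) = √[tan(s/2) tan((s−a)/2) tan((s−b)/2) tan((s−c)/2)], giving spherical excess E = 2.6658 rad.
Area = E·R² = 2.6658 × (6371)² ≈ 108202933 km².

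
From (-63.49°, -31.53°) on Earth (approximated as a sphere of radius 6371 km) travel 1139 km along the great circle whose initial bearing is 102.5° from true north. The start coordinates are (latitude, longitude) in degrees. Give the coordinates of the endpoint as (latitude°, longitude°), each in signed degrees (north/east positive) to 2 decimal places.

-63.87°, -8.32°

Angular distance δ = d/R = 1139/6371 = 0.17878 rad; initial bearing θ = 1.7890 rad.
sin φ₂ = sin φ₁ cos δ + cos φ₁ sin δ cos θ = (-0.8949)(0.9841) + (0.4464)(0.1778)(-0.2164) = -0.8978, so φ₂ = -63.87°.
Δλ = atan2(sin θ sin δ cos φ₁, cos δ − sin φ₁ sin φ₂) = atan2(0.0775, 0.1807) = 23.214°.
λ₂ = -31.530° + 23.214° = -8.32°.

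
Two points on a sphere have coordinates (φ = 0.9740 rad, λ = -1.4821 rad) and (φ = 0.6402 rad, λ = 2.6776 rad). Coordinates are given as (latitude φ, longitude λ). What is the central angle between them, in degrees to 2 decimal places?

With latitudes φ₁ = 55.806°, φ₂ = 36.681° and longitude difference Δλ = -121.667°:
Haversine: a = sin²(Δφ/2) + cos φ₁ cos φ₂ sin²(Δλ/2) = 0.0276 + (0.5620)(0.8020)(0.7625) = 0.37126.
Central angle c = 2·arcsin(√a) = 1.31038 rad.
So the angular separation is 75.08°.

75.08°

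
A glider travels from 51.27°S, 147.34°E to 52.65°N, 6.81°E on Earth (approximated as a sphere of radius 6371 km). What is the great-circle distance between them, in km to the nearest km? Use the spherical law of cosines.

With latitudes φ₁ = -51.270°, φ₂ = 52.650° and longitude difference Δλ = -140.530°:
cos c = sin φ₁ sin φ₂ + cos φ₁ cos φ₂ cos Δλ = (-0.7801)(0.7949) + (0.6257)(0.6067)(-0.7720) = -0.91315,
so c = arccos(-0.91315) = 2.72175 rad.
Distance = R·c = 6371 × 2.7217 ≈ 17340 km.

17340 km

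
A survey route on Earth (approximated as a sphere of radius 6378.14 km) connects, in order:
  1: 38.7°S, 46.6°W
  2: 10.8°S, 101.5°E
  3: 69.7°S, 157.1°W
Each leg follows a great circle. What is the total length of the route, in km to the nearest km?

Leg 1→2: central angle 2.1337 rad, distance 13609.2 km.
Leg 2→3: central angle 1.4622 rad, distance 9326.1 km.
Total: 13609.2 + 9326.1 ≈ 22935 km.

22935 km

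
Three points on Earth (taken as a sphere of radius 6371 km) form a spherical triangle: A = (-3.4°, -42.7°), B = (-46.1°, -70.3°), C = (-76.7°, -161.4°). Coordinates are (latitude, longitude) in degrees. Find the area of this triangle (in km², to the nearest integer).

Side lengths (central angles): a = 0.7980, b = 1.6234, c = 0.8551 rad; semiperimeter s = 1.6382.
By l'Huilier's theorem, tan(E/4) = √[tan(s/2) tan((s−a)/2) tan((s−b)/2) tan((s−c)/2)], giving spherical excess E = 0.1530 rad.
Area = E·R² = 0.1530 × (6371)² ≈ 6209251 km².

6209251 km²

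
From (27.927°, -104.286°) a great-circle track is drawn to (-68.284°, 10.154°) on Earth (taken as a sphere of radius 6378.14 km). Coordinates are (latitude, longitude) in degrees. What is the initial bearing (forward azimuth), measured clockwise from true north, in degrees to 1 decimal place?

155.8°

With φ₁ = 0.4874, φ₂ = -1.1918, Δλ = 1.9974 rad, the forward-azimuth formula gives
θ = atan2( sin Δλ cos φ₂ , cos φ₁ sin φ₂ − sin φ₁ cos φ₂ cos Δλ ) = atan2(0.3369, -0.7491) = 155.79°.
So the initial bearing is 155.8°.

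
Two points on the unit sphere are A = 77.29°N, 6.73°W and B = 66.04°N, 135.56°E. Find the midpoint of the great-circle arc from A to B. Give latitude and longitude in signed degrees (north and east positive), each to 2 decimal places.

Central angle δ = 0.6081 rad. Interpolating on the sphere with fraction f = 0.5:
P = [sin((1−f)δ)·A + sin(fδ)·B] / sin δ = 0.5240·A + 0.5240·B in Cartesian coordinates,
giving P = (-0.0374, 0.1355, 0.9901), i.e. latitude 81.92°, longitude 105.45°.

81.92°, 105.45°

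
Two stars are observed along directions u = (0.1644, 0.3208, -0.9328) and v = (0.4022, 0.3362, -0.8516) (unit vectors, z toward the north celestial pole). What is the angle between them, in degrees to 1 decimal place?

u·v = 0.9683; |u| = 1.0000, |v| = 1.0000.
cos θ = (u·v)/(|u||v|) = 0.9683, so θ = 14.5°.

14.5°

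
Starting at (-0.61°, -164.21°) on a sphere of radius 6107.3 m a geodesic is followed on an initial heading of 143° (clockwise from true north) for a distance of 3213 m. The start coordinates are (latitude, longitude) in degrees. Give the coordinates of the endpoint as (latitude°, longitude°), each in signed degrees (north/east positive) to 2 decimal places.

Angular distance δ = d/R = 3213/6107.3 = 0.52609 rad; initial bearing θ = 2.4958 rad.
sin φ₂ = sin φ₁ cos δ + cos φ₁ sin δ cos θ = (-0.0106)(0.8648) + (0.9999)(0.5022)(-0.7986) = -0.4102, so φ₂ = -24.22°.
Δλ = atan2(sin θ sin δ cos φ₁, cos δ − sin φ₁ sin φ₂) = atan2(0.3022, 0.8604) = 19.352°.
λ₂ = -164.210° + 19.352° = -144.86°.

-24.22°, -144.86°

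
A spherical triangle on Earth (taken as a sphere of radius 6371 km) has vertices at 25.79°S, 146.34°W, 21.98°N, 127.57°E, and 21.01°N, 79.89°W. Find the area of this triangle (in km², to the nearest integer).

Side lengths (central angles): a = 2.2574, b = 1.3900, c = 1.6769 rad; semiperimeter s = 2.6622.
By l'Huilier's theorem, tan(E/4) = √[tan(s/2) tan((s−a)/2) tan((s−b)/2) tan((s−c)/2)], giving spherical excess E = 2.0928 rad.
Area = E·R² = 2.0928 × (6371)² ≈ 84947223 km².

84947223 km²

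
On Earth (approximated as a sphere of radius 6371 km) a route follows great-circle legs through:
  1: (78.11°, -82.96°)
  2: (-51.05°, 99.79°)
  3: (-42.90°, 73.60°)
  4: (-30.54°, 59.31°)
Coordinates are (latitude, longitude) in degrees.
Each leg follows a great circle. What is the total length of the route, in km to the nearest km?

Leg 1→2: central angle 2.6690 rad, distance 17004.1 km.
Leg 2→3: central angle 0.3404 rad, distance 2168.7 km.
Leg 3→4: central angle 0.2933 rad, distance 1868.5 km.
Total: 17004.1 + 2168.7 + 1868.5 ≈ 21041 km.

21041 km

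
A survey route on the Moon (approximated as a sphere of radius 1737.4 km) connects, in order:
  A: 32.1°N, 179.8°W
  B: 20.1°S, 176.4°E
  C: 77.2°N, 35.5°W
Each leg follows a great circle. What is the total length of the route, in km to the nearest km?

Leg A→B: central angle 0.9133 rad, distance 1586.7 km.
Leg B→C: central angle 2.1080 rad, distance 3662.5 km.
Total: 1586.7 + 3662.5 ≈ 5249 km.

5249 km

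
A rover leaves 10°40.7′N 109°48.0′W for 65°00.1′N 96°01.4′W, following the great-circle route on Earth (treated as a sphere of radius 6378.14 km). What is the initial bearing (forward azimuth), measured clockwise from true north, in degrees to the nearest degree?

Δλ = 13.777° = 0.2404 rad.
y = sin Δλ · cos φ₂ = (0.2381)(0.4226) = 0.1006
x = cos φ₁ sin φ₂ − sin φ₁ cos φ₂ cos Δλ = (0.9827)(0.9063) − (0.1853)(0.4226)(0.9712) = 0.8146
θ = atan2(y, x) = 7.04°, so the bearing is 7°.

7°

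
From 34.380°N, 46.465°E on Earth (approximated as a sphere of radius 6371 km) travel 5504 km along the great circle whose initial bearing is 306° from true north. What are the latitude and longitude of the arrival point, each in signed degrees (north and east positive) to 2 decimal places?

Angular distance δ = d/R = 5504/6371 = 0.86391 rad; initial bearing θ = 5.3407 rad.
sin φ₂ = sin φ₁ cos δ + cos φ₁ sin δ cos θ = (0.5647)(0.6495) + (0.8253)(0.7604)(0.5878) = 0.7356, so φ₂ = 47.36°.
Δλ = atan2(sin θ sin δ cos φ₁, cos δ − sin φ₁ sin φ₂) = atan2(-0.5077, 0.2341) = -65.247°.
λ₂ = 46.465° − 65.247° = -18.78°.

47.36°, -18.78°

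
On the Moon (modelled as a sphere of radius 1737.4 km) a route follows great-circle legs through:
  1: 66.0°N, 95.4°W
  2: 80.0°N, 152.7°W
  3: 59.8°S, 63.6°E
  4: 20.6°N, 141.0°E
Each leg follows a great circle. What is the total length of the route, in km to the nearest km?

Leg 1→2: central angle 0.3545 rad, distance 615.9 km.
Leg 2→3: central angle 2.7428 rad, distance 4765.4 km.
Leg 3→4: central angle 1.7736 rad, distance 3081.4 km.
Total: 615.9 + 4765.4 + 3081.4 ≈ 8463 km.

8463 km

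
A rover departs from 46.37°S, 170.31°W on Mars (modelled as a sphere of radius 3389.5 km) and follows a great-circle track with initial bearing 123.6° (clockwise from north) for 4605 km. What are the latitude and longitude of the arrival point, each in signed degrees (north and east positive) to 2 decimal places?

-31.72°, -63.48°

Angular distance δ = d/R = 4605/3389.5 = 1.35861 rad; initial bearing θ = 2.1572 rad.
sin φ₂ = sin φ₁ cos δ + cos φ₁ sin δ cos θ = (-0.7238)(0.2106) + (0.6900)(0.9776)(-0.5534) = -0.5257, so φ₂ = -31.72°.
Δλ = atan2(sin θ sin δ cos φ₁, cos δ − sin φ₁ sin φ₂) = atan2(0.5618, -0.1699) = 106.827°.
λ₂ = -170.310° + 106.827° = -63.48°.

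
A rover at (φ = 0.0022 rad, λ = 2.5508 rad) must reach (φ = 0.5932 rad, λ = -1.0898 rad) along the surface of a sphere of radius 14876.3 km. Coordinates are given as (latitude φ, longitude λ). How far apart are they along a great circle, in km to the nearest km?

In radians: φ₁ = 0.0022, φ₂ = 0.5932, Δλ = 151.409° = 2.6426 rad.
cos c = sin φ₁ sin φ₂ + cos φ₁ cos φ₂ cos Δλ = (0.0022)(0.5590) + (1.0000)(0.8292)(-0.8781) = -0.72682,
so c = arccos(-0.72682) = 2.38447 rad.
Distance = R·c = 14876.3 × 2.3845 ≈ 35472 km.

35472 km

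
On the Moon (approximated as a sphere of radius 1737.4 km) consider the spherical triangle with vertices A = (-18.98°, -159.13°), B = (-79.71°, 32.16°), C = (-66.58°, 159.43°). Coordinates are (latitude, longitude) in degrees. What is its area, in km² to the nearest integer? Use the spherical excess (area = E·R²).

540237 km²

Side lengths (central angles): a = 0.5358, b = 0.9518, c = 1.4158 rad; semiperimeter s = 1.4517.
By l'Huilier's theorem, tan(E/4) = √[tan(s/2) tan((s−a)/2) tan((s−b)/2) tan((s−c)/2)], giving spherical excess E = 0.1790 rad.
Area = E·R² = 0.1790 × (1737.4)² ≈ 540237 km².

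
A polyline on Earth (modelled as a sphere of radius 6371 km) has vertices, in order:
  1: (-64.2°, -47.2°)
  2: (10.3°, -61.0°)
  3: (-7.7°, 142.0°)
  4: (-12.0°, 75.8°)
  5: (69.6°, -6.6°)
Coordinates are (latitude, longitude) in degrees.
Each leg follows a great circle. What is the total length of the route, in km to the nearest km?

44057 km

Leg 1→2: central angle 1.3131 rad, distance 8365.6 km.
Leg 2→3: central angle 2.7426 rad, distance 17473.3 km.
Leg 3→4: central angle 1.1384 rad, distance 7252.9 km.
Leg 4→5: central angle 1.7211 rad, distance 10965.4 km.
Total: 8365.6 + 17473.3 + 7252.9 + 10965.4 ≈ 44057 km.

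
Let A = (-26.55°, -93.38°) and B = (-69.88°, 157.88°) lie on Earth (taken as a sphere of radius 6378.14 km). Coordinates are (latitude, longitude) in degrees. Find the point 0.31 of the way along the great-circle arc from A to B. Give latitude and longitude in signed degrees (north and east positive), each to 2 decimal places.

The central angle between A and B is δ = 1.2442 rad.
With f = 0.31, the slerp weights are sin((1−f)δ)/sin δ = 0.7991 and sin(fδ)/sin δ = 0.3972.
Weighted sum of the unit vectors: (0.7991)·(-0.0527,-0.8930,-0.4470) + (0.3972)·(-0.3187,0.1295,-0.9390) = (-0.1687, -0.6621, -0.7301).
Converting back: φ = atan2(z, √(x²+y²)) = -46.90°, λ = atan2(y, x) = -104.30°.

-46.90°, -104.30°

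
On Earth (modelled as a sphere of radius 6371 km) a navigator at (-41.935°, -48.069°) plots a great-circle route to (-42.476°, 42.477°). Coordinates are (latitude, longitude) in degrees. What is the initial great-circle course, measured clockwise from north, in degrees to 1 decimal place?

124.5°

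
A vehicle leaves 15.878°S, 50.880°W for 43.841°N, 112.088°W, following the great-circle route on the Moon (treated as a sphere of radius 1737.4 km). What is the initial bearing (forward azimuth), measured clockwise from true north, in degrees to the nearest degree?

With φ₁ = -0.2771, φ₂ = 0.7652, Δλ = -1.0683 rad, the forward-azimuth formula gives
θ = atan2( sin Δλ cos φ₂ , cos φ₁ sin φ₂ − sin φ₁ cos φ₂ cos Δλ ) = atan2(-0.6321, 0.7613) = -39.70°.
Adding 360° brings this into [0°, 360°): 320°.

320°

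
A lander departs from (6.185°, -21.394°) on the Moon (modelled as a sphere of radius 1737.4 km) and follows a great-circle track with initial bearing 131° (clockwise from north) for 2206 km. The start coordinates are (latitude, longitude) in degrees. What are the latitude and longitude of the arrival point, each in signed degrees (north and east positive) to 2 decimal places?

Angular distance δ = d/R = 2206/1737.4 = 1.26971 rad; initial bearing θ = 2.2864 rad.
sin φ₂ = sin φ₁ cos δ + cos φ₁ sin δ cos θ = (0.1077)(0.2966) + (0.9942)(0.9550)(-0.6561) = -0.5909, so φ₂ = -36.22°.
Δλ = atan2(sin θ sin δ cos φ₁, cos δ − sin φ₁ sin φ₂) = atan2(0.7166, 0.3602) = 63.311°.
λ₂ = -21.394° + 63.311° = 41.92°.

-36.22°, 41.92°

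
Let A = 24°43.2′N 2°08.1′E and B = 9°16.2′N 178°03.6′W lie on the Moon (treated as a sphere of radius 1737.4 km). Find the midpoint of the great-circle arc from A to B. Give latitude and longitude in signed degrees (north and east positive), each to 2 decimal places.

82.27°, 179.69°

Central angle δ = 2.5483 rad. Interpolating on the sphere with fraction f = 0.5:
P = [sin((1−f)δ)·A + sin(fδ)·B] / sin δ = 1.7106·A + 1.7106·B in Cartesian coordinates,
giving P = (-0.1345, 0.0007, 0.9909), i.e. latitude 82.27°, longitude 179.69°.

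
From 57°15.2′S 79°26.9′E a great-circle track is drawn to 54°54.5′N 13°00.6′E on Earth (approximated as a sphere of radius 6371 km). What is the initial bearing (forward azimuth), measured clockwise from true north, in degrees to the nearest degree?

With φ₁ = -0.9993, φ₂ = 0.9583, Δλ = -1.1596 rad, the forward-azimuth formula gives
θ = atan2( sin Δλ cos φ₂ , cos φ₁ sin φ₂ − sin φ₁ cos φ₂ cos Δλ ) = atan2(-0.5270, 0.6359) = -39.65°.
Adding 360° brings this into [0°, 360°): 320°.

320°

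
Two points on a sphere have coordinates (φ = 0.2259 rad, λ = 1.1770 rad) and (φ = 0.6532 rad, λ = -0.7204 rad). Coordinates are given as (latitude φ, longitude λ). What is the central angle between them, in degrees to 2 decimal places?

96.44°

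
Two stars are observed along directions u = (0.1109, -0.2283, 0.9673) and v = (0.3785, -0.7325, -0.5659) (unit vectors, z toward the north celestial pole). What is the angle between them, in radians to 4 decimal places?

u·v = -0.3382; |u| = 1.0000, |v| = 1.0000.
cos θ = (u·v)/(|u||v|) = -0.3382, so θ = 1.9158 rad.

1.9158 rad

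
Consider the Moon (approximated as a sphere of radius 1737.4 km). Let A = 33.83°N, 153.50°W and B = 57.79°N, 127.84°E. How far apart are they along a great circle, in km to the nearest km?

1700 km

Let φ₁ = 0.5904 rad, φ₂ = 1.0086 rad, and Δλ = -1.3729 rad.
cos c = sin φ₁ sin φ₂ + cos φ₁ cos φ₂ cos Δλ = (0.5567)(0.8461) + (0.8307)(0.5330)(0.1966) = 0.55811,
so c = arccos(0.55811) = 0.97869 rad.
Distance = R·c = 1737.4 × 0.9787 ≈ 1700 km.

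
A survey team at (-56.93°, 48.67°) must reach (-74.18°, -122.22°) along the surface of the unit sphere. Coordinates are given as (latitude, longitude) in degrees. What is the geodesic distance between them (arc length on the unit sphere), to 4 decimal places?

With latitudes φ₁ = -56.930°, φ₂ = -74.180° and longitude difference Δλ = -170.890°:
cos c = sin φ₁ sin φ₂ + cos φ₁ cos φ₂ cos Δλ = (-0.8380)(-0.9621) + (0.5457)(0.2726)(-0.9874) = 0.65938,
so c = arccos(0.65938) = 0.85080 rad.
On the unit sphere the arc length equals the central angle: 0.8508.

0.8508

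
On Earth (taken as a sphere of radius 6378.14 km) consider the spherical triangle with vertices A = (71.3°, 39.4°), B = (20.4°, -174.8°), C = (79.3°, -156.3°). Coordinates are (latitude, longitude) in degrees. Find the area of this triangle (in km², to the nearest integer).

7008634 km²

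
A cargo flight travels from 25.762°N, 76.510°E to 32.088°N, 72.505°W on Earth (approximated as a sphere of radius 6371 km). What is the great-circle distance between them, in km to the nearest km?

12792 km

With latitudes φ₁ = 25.762°, φ₂ = 32.088° and longitude difference Δλ = -149.015°:
cos c = sin φ₁ sin φ₂ + cos φ₁ cos φ₂ cos Δλ = (0.4346)(0.5312) + (0.9006)(0.8472)(-0.8573) = -0.42326,
so c = arccos(-0.42326) = 2.00783 rad.
Distance = R·c = 6371 × 2.0078 ≈ 12792 km.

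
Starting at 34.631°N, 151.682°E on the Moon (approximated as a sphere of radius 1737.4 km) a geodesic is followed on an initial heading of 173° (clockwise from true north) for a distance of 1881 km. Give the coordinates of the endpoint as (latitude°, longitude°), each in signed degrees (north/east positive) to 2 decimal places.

-27.05°, 158.62°

Angular distance δ = d/R = 1881/1737.4 = 1.08265 rad; initial bearing θ = 3.0194 rad.
sin φ₂ = sin φ₁ cos δ + cos φ₁ sin δ cos θ = (0.5683)(0.4690) + (0.8228)(0.8832)(-0.9925) = -0.4548, so φ₂ = -27.05°.
Δλ = atan2(sin θ sin δ cos φ₁, cos δ − sin φ₁ sin φ₂) = atan2(0.0886, 0.7274) = 6.942°.
λ₂ = 151.682° + 6.942° = 158.62°.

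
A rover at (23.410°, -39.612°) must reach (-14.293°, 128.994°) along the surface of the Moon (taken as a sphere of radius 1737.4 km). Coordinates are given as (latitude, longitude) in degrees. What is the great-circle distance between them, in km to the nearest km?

5030 km

Let φ₁ = 0.4086 rad, φ₂ = -0.2495 rad, and Δλ = 2.9427 rad.
Haversine: a = sin²(Δφ/2) + cos φ₁ cos φ₂ sin²(Δλ/2) = 0.1044 + (0.9177)(0.9690)(0.9901) = 0.98492.
Central angle c = 2·arcsin(√a) = 2.89537 rad.
Distance = R·c = 1737.4 × 2.8954 ≈ 5030 km.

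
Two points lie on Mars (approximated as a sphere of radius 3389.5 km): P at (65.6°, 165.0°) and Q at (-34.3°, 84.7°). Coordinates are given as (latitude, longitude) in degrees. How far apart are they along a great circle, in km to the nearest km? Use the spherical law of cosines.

6928 km

With latitudes φ₁ = 65.600°, φ₂ = -34.300° and longitude difference Δλ = -80.300°:
cos c = sin φ₁ sin φ₂ + cos φ₁ cos φ₂ cos Δλ = (0.9107)(-0.5635) + (0.4131)(0.8261)(0.1685) = -0.45569,
so c = arccos(-0.45569) = 2.04395 rad.
Distance = R·c = 3389.5 × 2.0439 ≈ 6928 km.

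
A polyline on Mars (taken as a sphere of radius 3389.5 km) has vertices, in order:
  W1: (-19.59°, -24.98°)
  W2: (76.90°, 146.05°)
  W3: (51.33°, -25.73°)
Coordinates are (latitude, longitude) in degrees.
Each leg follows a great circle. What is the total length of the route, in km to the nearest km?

Leg W1→W2: central angle 2.1382 rad, distance 7247.6 km.
Leg W2→W3: central angle 0.9017 rad, distance 3056.3 km.
Total: 7247.6 + 3056.3 ≈ 10304 km.

10304 km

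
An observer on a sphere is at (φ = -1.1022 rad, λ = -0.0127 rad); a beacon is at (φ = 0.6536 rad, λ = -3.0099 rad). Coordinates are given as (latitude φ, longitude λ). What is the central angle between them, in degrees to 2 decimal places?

In radians: φ₁ = -1.1022, φ₂ = 0.6536, Δλ = -171.727° = -2.9972 rad.
cos c = sin φ₁ sin φ₂ + cos φ₁ cos φ₂ cos Δλ = (-0.8922)(0.6080) + (0.4516)(0.7939)(-0.9896) = -0.89732,
so c = arccos(-0.89732) = 2.68446 rad.
So the angular separation is 153.81°.

153.81°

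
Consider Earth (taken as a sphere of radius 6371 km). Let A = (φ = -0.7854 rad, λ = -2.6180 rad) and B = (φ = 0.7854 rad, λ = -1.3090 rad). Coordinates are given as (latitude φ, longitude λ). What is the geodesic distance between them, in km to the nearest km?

Let φ₁ = -0.7854 rad, φ₂ = 0.7854 rad, and Δλ = 1.3090 rad.
Haversine: a = sin²(Δφ/2) + cos φ₁ cos φ₂ sin²(Δλ/2) = 0.5000 + (0.7071)(0.7071)(0.3706) = 0.68530.
Central angle c = 2·arcsin(√a) = 1.95045 rad.
Distance = R·c = 6371 × 1.9504 ≈ 12426 km.

12426 km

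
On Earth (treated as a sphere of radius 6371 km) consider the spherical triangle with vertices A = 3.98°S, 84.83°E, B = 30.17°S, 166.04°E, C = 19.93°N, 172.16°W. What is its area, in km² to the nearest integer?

Side lengths (central angles): a = 0.9480, b = 1.8078, c = 1.4033 rad; semiperimeter s = 2.0796.
By l'Huilier's theorem, tan(E/4) = √[tan(s/2) tan((s−a)/2) tan((s−b)/2) tan((s−c)/2)], giving spherical excess E = 0.8967 rad.
Area = E·R² = 0.8967 × (6371)² ≈ 36395104 km².

36395104 km²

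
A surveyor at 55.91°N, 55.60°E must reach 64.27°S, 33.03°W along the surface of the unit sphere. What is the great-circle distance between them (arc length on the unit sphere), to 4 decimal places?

Let φ₁ = 0.9758 rad, φ₂ = -1.1217 rad, and Δλ = -1.5469 rad.
cos c = sin φ₁ sin φ₂ + cos φ₁ cos φ₂ cos Δλ = (0.8282)(-0.9008) + (0.5605)(0.4341)(0.0239) = -0.74023,
so c = arccos(-0.74023) = 2.40421 rad.
On the unit sphere the arc length equals the central angle: 2.4042.

2.4042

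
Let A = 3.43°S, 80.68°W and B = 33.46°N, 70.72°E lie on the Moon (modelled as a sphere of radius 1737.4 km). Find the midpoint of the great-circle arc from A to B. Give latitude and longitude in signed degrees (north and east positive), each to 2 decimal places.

Central angle δ = 2.4405 rad. Interpolating on the sphere with fraction f = 0.5:
P = [sin((1−f)δ)·A + sin(fδ)·B] / sin δ = 1.4560·A + 1.4560·B in Cartesian coordinates,
giving P = (0.6365, -0.2876, 0.7157), i.e. latitude 45.70°, longitude -24.32°.

45.70°, -24.32°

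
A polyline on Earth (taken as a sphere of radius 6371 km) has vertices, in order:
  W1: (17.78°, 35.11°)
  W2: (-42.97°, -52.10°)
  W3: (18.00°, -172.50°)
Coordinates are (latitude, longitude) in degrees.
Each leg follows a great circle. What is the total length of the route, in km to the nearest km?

24939 km

Leg W1→W2: central angle 1.7459 rad, distance 11123.2 km.
Leg W2→W3: central angle 2.1685 rad, distance 13815.8 km.
Total: 11123.2 + 13815.8 ≈ 24939 km.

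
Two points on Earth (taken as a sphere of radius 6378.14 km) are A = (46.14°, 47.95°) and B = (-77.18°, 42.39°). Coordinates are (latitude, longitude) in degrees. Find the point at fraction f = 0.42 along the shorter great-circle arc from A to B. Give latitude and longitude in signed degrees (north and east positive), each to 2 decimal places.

-5.66°, 46.78°

Central angle δ = 2.1532 rad. Interpolating on the sphere with fraction f = 0.42:
P = [sin((1−f)δ)·A + sin(fδ)·B] / sin δ = 1.1359·A + 0.9412·B in Cartesian coordinates,
giving P = (0.6814, 0.7252, -0.0987), i.e. latitude -5.66°, longitude 46.78°.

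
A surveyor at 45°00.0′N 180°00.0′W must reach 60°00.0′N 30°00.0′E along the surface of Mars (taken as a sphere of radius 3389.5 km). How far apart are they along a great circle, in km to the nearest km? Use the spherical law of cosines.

In radians: φ₁ = 0.7854, φ₂ = 1.0472, Δλ = -150.000° = -2.6180 rad.
cos c = sin φ₁ sin φ₂ + cos φ₁ cos φ₂ cos Δλ = (0.7071)(0.8660) + (0.7071)(0.5000)(-0.8660) = 0.30619,
so c = arccos(0.30619) = 1.25961 rad.
Distance = R·c = 3389.5 × 1.2596 ≈ 4269 km.

4269 km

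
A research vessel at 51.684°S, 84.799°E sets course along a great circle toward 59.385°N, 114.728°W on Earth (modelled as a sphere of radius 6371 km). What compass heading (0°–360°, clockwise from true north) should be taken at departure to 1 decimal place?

Δλ = 160.473° = 2.8008 rad.
y = sin Δλ · cos φ₂ = (0.3343)(0.5093) = 0.1702
x = cos φ₁ sin φ₂ − sin φ₁ cos φ₂ cos Δλ = (0.6200)(0.8606) − (-0.7846)(0.5093)(-0.9425) = 0.1570
θ = atan2(y, x) = 47.32°, so the bearing is 47.3°.

47.3°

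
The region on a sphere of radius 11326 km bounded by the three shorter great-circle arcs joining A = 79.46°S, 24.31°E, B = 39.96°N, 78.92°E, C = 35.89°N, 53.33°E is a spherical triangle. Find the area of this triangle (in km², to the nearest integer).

Side lengths (central angles): a = 0.3581, b = 2.0339, c = 2.1534 rad; semiperimeter s = 2.2727.
By l'Huilier's theorem, tan(E/4) = √[tan(s/2) tan((s−a)/2) tan((s−b)/2) tan((s−c)/2)], giving spherical excess E = 0.5881 rad.
Area = E·R² = 0.5881 × (11326)² ≈ 75437226 km².

75437226 km²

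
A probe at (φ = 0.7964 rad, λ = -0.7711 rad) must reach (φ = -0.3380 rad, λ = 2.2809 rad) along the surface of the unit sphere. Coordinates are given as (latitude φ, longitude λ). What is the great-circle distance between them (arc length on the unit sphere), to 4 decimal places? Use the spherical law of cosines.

2.6772

In radians: φ₁ = 0.7964, φ₂ = -0.3380, Δλ = 174.867° = 3.0520 rad.
cos c = sin φ₁ sin φ₂ + cos φ₁ cos φ₂ cos Δλ = (0.7148)(-0.3316) + (0.6993)(0.9434)(-0.9960) = -0.89412,
so c = arccos(-0.89412) = 2.67725 rad.
On the unit sphere the arc length equals the central angle: 2.6772.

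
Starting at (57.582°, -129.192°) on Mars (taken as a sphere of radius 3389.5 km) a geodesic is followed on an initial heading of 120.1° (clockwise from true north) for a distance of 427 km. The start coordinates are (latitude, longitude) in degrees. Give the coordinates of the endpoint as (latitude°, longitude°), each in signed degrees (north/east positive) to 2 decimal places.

Angular distance δ = d/R = 427/3389.5 = 0.12598 rad; initial bearing θ = 2.0961 rad.
sin φ₂ = sin φ₁ cos δ + cos φ₁ sin δ cos θ = (0.8442)(0.9921) + (0.5361)(0.1256)(-0.5015) = 0.8037, so φ₂ = 53.48°.
Δλ = atan2(sin θ sin δ cos φ₁, cos δ − sin φ₁ sin φ₂) = atan2(0.0583, 0.3136) = 10.526°.
λ₂ = -129.192° + 10.526° = -118.67°.

53.48°, -118.67°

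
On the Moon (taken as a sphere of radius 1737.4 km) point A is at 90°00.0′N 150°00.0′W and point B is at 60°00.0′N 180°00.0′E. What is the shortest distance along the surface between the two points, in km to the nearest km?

910 km

In radians: φ₁ = 1.5708, φ₂ = 1.0472, Δλ = -30.000° = -0.5236 rad.
cos c = sin φ₁ sin φ₂ + cos φ₁ cos φ₂ cos Δλ = (1.0000)(0.8660) + (0.0000)(0.5000)(0.8660) = 0.86603,
so c = arccos(0.86603) = 0.52360 rad.
Distance = R·c = 1737.4 × 0.5236 ≈ 910 km.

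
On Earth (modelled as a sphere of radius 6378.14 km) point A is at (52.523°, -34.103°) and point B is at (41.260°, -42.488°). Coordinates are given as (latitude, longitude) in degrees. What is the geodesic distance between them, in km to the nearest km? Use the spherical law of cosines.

1405 km

With latitudes φ₁ = 52.523°, φ₂ = 41.260° and longitude difference Δλ = -8.385°:
cos c = sin φ₁ sin φ₂ + cos φ₁ cos φ₂ cos Δλ = (0.7936)(0.6595) + (0.6084)(0.7517)(0.9893) = 0.97585,
so c = arccos(0.97585) = 0.22021 rad.
Distance = R·c = 6378.14 × 0.2202 ≈ 1405 km.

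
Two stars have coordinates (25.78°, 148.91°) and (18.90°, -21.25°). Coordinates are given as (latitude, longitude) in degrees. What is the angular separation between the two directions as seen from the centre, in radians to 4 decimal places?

In radians: φ₁ = 0.4499, φ₂ = 0.3299, Δλ = -170.160° = -2.9699 rad.
Haversine: a = sin²(Δφ/2) + cos φ₁ cos φ₂ sin²(Δλ/2) = 0.0036 + (0.9005)(0.9461)(0.9926) = 0.84926.
Central angle c = 2·arcsin(√a) = 2.34411 rad.
So the angular separation is 2.3441 rad.

2.3441 rad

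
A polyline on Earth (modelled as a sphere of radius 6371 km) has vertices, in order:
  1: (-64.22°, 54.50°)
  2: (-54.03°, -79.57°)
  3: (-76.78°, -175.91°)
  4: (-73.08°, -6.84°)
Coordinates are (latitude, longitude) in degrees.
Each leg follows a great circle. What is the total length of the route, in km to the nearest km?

14003 km

Leg 1→2: central angle 0.9871 rad, distance 6288.9 km.
Leg 2→3: central angle 0.6872 rad, distance 4378.0 km.
Leg 3→4: central angle 0.5236 rad, distance 3336.1 km.
Total: 6288.9 + 4378.0 + 3336.1 ≈ 14003 km.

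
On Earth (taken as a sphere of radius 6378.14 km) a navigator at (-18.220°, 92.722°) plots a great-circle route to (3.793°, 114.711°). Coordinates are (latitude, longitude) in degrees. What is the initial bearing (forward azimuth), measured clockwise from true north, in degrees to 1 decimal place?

Δλ = 21.989° = 0.3838 rad.
y = sin Δλ · cos φ₂ = (0.3744)(0.9978) = 0.3736
x = cos φ₁ sin φ₂ − sin φ₁ cos φ₂ cos Δλ = (0.9499)(0.0662) − (-0.3127)(0.9978)(0.9273) = 0.3521
θ = atan2(y, x) = 46.70°, so the bearing is 46.7°.

46.7°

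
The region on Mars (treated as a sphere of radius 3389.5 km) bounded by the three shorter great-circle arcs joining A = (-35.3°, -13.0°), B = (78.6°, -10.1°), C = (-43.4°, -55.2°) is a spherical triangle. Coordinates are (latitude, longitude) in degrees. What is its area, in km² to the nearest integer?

Side lengths (central angles): a = 2.1799, b = 0.5803, c = 1.9882 rad; semiperimeter s = 2.3742.
By l'Huilier's theorem, tan(E/4) = √[tan(s/2) tan((s−a)/2) tan((s−b)/2) tan((s−c)/2)], giving spherical excess E = 0.9536 rad.
Area = E·R² = 0.9536 × (3389.5)² ≈ 10955966 km².

10955966 km²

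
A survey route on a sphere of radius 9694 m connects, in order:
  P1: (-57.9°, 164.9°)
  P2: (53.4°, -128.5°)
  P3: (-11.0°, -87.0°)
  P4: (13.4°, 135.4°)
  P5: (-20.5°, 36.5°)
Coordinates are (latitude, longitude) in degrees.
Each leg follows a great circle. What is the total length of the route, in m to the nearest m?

74184 m

Leg P1→P2: central angle 2.1583 rad, distance 20922.2 m.
Leg P2→P3: central angle 1.2816 rad, distance 12424.1 m.
Leg P3→P4: central angle 2.4179 rad, distance 23439.2 m.
Leg P4→P5: central angle 1.7948 rad, distance 17398.7 m.
Total: 20922.2 + 12424.1 + 23439.2 + 17398.7 ≈ 74184 m.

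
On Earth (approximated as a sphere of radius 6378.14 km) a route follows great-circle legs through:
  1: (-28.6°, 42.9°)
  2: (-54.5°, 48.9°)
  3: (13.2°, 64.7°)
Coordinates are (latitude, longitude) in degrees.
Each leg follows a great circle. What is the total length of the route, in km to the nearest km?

10607 km

Leg 1→2: central angle 0.4584 rad, distance 2923.7 km.
Leg 2→3: central angle 1.2046 rad, distance 7682.9 km.
Total: 2923.7 + 7682.9 ≈ 10607 km.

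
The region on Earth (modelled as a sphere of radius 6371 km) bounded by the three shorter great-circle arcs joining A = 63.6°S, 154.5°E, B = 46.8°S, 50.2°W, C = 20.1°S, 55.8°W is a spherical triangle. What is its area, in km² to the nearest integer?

Side lengths (central angles): a = 0.4728, b = 1.6235, c = 1.1849 rad; semiperimeter s = 1.6406.
By l'Huilier's theorem, tan(E/4) = √[tan(s/2) tan((s−a)/2) tan((s−b)/2) tan((s−c)/2)], giving spherical excess E = 0.1497 rad.
Area = E·R² = 0.1497 × (6371)² ≈ 6077000 km².

6077000 km²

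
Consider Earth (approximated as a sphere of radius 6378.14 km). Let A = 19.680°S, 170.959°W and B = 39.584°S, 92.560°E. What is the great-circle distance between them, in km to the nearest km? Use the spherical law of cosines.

9170 km

In radians: φ₁ = -0.3435, φ₂ = -0.6909, Δλ = -96.481° = -1.6839 rad.
cos c = sin φ₁ sin φ₂ + cos φ₁ cos φ₂ cos Δλ = (-0.3368)(-0.6372) + (0.9416)(0.7707)(-0.1129) = 0.13268,
so c = arccos(0.13268) = 1.43772 rad.
Distance = R·c = 6378.14 × 1.4377 ≈ 9170 km.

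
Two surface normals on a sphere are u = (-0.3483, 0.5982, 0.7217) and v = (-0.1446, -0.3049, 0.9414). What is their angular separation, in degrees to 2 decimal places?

56.81°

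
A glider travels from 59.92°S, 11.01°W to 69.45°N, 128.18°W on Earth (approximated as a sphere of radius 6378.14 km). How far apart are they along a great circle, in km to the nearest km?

17026 km

Let φ₁ = -1.0458 rad, φ₂ = 1.2121 rad, and Δλ = -2.0450 rad.
cos c = sin φ₁ sin φ₂ + cos φ₁ cos φ₂ cos Δλ = (-0.8653)(0.9364) + (0.5012)(0.3510)(-0.4566) = -0.89060,
so c = arccos(-0.89060) = 2.66946 rad.
Distance = R·c = 6378.14 × 2.6695 ≈ 17026 km.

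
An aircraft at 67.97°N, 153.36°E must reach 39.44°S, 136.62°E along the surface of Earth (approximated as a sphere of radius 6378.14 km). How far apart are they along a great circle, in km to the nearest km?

12039 km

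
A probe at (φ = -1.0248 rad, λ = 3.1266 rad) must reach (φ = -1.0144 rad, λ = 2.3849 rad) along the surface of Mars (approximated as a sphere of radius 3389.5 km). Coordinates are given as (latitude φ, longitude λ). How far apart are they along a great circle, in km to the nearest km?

With latitudes φ₁ = -58.717°, φ₂ = -58.121° and longitude difference Δλ = -42.496°:
Haversine: a = sin²(Δφ/2) + cos φ₁ cos φ₂ sin²(Δλ/2) = 0.0000 + (0.5193)(0.5281)(0.1313) = 0.03605.
Central angle c = 2·arcsin(√a) = 0.38203 rad.
Distance = R·c = 3389.5 × 0.3820 ≈ 1295 km.

1295 km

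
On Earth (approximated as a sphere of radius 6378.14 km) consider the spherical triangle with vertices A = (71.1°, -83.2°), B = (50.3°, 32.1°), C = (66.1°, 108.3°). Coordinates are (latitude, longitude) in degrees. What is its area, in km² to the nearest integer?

11042060 km²

Side lengths (central angles): a = 0.6995, b = 0.7431, c = 0.8770 rad; semiperimeter s = 1.1598.
By l'Huilier's theorem, tan(E/4) = √[tan(s/2) tan((s−a)/2) tan((s−b)/2) tan((s−c)/2)], giving spherical excess E = 0.2714 rad.
Area = E·R² = 0.2714 × (6378.14)² ≈ 11042060 km².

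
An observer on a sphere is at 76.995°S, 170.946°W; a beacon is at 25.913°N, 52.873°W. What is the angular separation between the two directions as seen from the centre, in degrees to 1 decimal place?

With latitudes φ₁ = -76.995°, φ₂ = 25.913° and longitude difference Δλ = 118.073°:
Haversine: a = sin²(Δφ/2) + cos φ₁ cos φ₂ sin²(Δλ/2) = 0.6117 + (0.2250)(0.8995)(0.7353) = 0.76053.
Central angle c = 2·arcsin(√a) = 2.11888 rad.
So the angular separation is 121.4°.

121.4°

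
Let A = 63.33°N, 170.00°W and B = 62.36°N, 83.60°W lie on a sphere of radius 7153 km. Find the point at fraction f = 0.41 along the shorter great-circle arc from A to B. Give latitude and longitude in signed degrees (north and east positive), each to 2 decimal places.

69.36°, -135.24°

Central angle δ = 0.6356 rad. Interpolating on the sphere with fraction f = 0.41:
P = [sin((1−f)δ)·A + sin(fδ)·B] / sin δ = 0.6170·A + 0.4340·B in Cartesian coordinates,
giving P = (-0.2503, -0.2482, 0.9358), i.e. latitude 69.36°, longitude -135.24°.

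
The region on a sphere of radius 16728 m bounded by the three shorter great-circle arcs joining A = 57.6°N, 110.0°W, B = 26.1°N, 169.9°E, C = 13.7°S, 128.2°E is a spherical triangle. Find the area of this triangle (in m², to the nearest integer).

Side lengths (central angles): a = 0.9917, b = 2.0650, c = 1.0993 rad; semiperimeter s = 2.0780.
By l'Huilier's theorem, tan(E/4) = √[tan(s/2) tan((s−a)/2) tan((s−b)/2) tan((s−c)/2)], giving spherical excess E = 0.2387 rad.
Area = E·R² = 0.2387 × (16728)² ≈ 66795160 m².

66795160 m²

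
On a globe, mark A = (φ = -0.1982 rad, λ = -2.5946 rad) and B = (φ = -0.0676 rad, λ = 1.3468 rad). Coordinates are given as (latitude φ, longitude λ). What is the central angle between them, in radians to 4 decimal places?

With latitudes φ₁ = -11.356°, φ₂ = -3.873° and longitude difference Δλ = -134.174°:
cos c = sin φ₁ sin φ₂ + cos φ₁ cos φ₂ cos Δλ = (-0.1969)(-0.0675) + (0.9804)(0.9977)(-0.6968) = -0.66834,
so c = arccos(-0.66834) = 2.30277 rad.
So the angular separation is 2.3028 rad.

2.3028 rad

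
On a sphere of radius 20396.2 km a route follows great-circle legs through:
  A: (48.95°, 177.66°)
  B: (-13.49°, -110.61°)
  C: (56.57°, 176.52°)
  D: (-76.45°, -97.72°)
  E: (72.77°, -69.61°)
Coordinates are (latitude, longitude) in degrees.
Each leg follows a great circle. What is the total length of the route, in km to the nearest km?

Leg A→B: central angle 1.5465 rad, distance 31543.1 km.
Leg B→C: central angle 1.6077 rad, distance 32790.9 km.
Leg C→D: central angle 2.5011 rad, distance 51012.4 km.
Leg D→E: central angle 2.6206 rad, distance 53450.2 km.
Total: 31543.1 + 32790.9 + 51012.4 + 53450.2 ≈ 168797 km.

168797 km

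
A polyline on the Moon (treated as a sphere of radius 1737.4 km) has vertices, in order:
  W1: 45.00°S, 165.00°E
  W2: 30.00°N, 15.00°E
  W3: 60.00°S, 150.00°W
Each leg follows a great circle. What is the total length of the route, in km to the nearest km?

Leg W1→W2: central angle 2.6549 rad, distance 4612.6 km.
Leg W2→W3: central angle 2.5892 rad, distance 4498.5 km.
Total: 4612.6 + 4498.5 ≈ 9111 km.

9111 km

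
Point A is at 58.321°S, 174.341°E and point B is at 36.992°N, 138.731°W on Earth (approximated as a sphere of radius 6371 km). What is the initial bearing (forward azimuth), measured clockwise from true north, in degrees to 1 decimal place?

36.8°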